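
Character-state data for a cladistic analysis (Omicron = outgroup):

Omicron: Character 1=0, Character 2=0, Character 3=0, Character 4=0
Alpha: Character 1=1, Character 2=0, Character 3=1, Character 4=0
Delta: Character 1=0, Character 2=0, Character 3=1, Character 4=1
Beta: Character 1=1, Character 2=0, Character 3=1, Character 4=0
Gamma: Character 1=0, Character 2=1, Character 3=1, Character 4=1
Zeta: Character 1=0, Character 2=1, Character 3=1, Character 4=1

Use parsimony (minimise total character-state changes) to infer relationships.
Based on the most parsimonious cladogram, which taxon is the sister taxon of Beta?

Alpha

The outgroup has state '0' for every character, so '1' is the derived state throughout.
Character 1 (derived state '1') is shared by Alpha and Beta — a synapomorphy uniting that clade.
Character 2 (derived state '1') is shared by Gamma and Zeta — a synapomorphy uniting that clade.
Character 3 (derived state '1') is shared by all ingroup taxa — unites the whole ingroup.
Character 4: derived state '1' in Delta, Gamma, and Zeta only — synapomorphy for {Delta, Gamma, Zeta}.
Most parsimonious ingroup topology: ((Alpha,Beta),(Delta,(Gamma,Zeta))).
Beta and Alpha form a cherry on this tree, so they are sister taxa.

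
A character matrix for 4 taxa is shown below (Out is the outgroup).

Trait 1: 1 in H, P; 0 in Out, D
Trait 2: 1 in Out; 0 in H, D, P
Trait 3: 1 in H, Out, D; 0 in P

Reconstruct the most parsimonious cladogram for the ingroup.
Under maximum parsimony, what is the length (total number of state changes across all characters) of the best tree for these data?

3

Character polarity is set by the outgroup: the derived state is whichever differs from the outgroup's state, so for Trait 2, Trait 3 the derived state is '0', and for the remaining characters it is '1'.
Only H and P show the derived state '1' for Trait 1, supporting them as a clade.
Trait 2 (derived state '0') is shared by all ingroup taxa — unites the whole ingroup.
Trait 3 (derived state '0') is unique to P (autapomorphy; uninformative for grouping).
Most parsimonious ingroup topology: (D,(H,P)).
Changes per character on this tree: Trait 1: 1; Trait 2: 1; Trait 3: 1.
Total = 3.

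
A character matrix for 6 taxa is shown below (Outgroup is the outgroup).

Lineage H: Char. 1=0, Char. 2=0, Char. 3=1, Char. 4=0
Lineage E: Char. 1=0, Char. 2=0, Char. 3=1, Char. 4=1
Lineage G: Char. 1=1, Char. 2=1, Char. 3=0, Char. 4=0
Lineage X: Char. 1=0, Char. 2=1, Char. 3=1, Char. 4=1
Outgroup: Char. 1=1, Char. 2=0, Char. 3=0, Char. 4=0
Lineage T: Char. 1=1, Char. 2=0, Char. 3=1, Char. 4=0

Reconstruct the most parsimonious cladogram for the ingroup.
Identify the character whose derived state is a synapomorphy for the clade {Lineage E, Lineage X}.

Character polarity is set by the outgroup: the derived state is whichever differs from the outgroup's state, so for Char. 1 the derived state is '0', and for the remaining characters it is '1'.
Char. 1: derived state '0' in Lineage E, Lineage H, and Lineage X only — synapomorphy for {Lineage E, Lineage H, Lineage X}.
Char. 2 (state '1') occurs in Lineage G and Lineage X but conflicts with the nesting implied by the other characters — most parsimoniously interpreted as homoplasy.
Only Lineage E, Lineage H, Lineage T, and Lineage X show the derived state '1' for Char. 3, supporting them as a clade.
Char. 4: derived state '1' in Lineage E and Lineage X only — synapomorphy for {Lineage E, Lineage X}.
Most parsimonious ingroup topology: (Lineage G,(((Lineage X,Lineage E),Lineage H),Lineage T)).
The clade {Lineage E, Lineage X} is supported by Char. 4: its derived state '1' occurs in exactly those taxa and in no other taxon (including the outgroup).

Char. 4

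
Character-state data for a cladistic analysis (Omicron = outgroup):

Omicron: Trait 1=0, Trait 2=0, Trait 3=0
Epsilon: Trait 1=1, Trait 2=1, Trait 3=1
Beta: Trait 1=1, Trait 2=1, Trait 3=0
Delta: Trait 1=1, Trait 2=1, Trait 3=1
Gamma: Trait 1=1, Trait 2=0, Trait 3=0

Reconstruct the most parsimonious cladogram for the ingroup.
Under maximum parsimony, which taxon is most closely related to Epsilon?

The outgroup has state '0' for every character, so '1' is the derived state throughout.
All ingroup taxa share the derived state '1' for Trait 1; it defines the ingroup but does not resolve relationships within it.
Trait 2 (derived state '1') is shared by Beta, Delta, and Epsilon — a synapomorphy uniting that clade.
Trait 3: derived state '1' in Delta and Epsilon only — synapomorphy for {Delta, Epsilon}.
Most parsimonious ingroup topology: (((Epsilon,Delta),Beta),Gamma).
Epsilon and Delta form a cherry on this tree, so they are sister taxa.

Delta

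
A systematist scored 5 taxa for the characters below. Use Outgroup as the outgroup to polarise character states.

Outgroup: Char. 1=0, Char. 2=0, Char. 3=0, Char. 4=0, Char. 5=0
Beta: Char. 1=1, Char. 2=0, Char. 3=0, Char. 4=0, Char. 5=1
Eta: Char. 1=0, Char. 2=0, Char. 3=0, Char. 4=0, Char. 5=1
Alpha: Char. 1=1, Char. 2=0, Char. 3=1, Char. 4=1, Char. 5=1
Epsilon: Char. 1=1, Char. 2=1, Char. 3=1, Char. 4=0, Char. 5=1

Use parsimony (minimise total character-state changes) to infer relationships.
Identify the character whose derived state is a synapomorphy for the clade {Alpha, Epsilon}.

Char. 3

The outgroup has state '0' for every character, so '1' is the derived state throughout.
Char. 1 (derived state '1') is shared by Alpha, Beta, and Epsilon — a synapomorphy uniting that clade.
Char. 2: derived state '1' in Epsilon only — an autapomorphy, so it tells us nothing about relationships among taxa.
Char. 3: derived state '1' in Alpha and Epsilon only — synapomorphy for {Alpha, Epsilon}.
Char. 4: derived state '1' in Alpha only — an autapomorphy, so it tells us nothing about relationships among taxa.
Char. 5 (derived state '1') is shared by all ingroup taxa — unites the whole ingroup.
Most parsimonious ingroup topology: ((Beta,(Alpha,Epsilon)),Eta).
The clade {Alpha, Epsilon} is supported by Char. 3: its derived state '1' occurs in exactly those taxa and in no other taxon (including the outgroup).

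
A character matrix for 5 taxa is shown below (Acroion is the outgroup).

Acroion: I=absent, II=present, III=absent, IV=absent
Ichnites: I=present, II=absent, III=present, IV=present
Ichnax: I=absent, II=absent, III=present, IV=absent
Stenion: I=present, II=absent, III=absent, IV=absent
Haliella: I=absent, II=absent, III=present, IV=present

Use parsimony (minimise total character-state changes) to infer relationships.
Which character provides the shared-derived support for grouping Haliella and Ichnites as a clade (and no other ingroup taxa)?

IV

Character polarity is set by the outgroup: the derived state is whichever differs from the outgroup's state, so for II the derived state is 'absent', and for the remaining characters it is 'present'.
I groups Ichnites and Stenion, which is incompatible with the clades supported by the remaining characters; treating it as convergent (homoplasy) costs fewer steps than any alternative tree.
II (derived state 'absent') is shared by all ingroup taxa — unites the whole ingroup.
III: derived state 'present' in Haliella, Ichnax, and Ichnites only — synapomorphy for {Haliella, Ichnax, Ichnites}.
Only Haliella and Ichnites show the derived state 'present' for IV, supporting them as a clade.
Most parsimonious ingroup topology: (((Ichnites,Haliella),Ichnax),Stenion).
The clade {Haliella, Ichnites} is supported by IV: its derived state 'present' occurs in exactly those taxa and in no other taxon (including the outgroup).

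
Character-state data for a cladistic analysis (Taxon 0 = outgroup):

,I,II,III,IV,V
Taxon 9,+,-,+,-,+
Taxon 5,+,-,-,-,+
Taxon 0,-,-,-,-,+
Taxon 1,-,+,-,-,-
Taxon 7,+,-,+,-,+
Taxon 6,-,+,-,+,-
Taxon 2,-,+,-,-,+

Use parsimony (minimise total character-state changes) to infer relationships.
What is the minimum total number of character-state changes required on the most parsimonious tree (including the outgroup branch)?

5

Character polarity is set by the outgroup: the derived state is whichever differs from the outgroup's state, so for V the derived state is '-', and for the remaining characters it is '+'.
Only Taxon 5, Taxon 7, and Taxon 9 show the derived state '+' for I, supporting them as a clade.
Only Taxon 1, Taxon 2, and Taxon 6 show the derived state '+' for II, supporting them as a clade.
III (derived state '+') is shared by Taxon 7 and Taxon 9 — a synapomorphy uniting that clade.
IV: derived state '+' in Taxon 6 only — an autapomorphy, so it tells us nothing about relationships among taxa.
Only Taxon 1 and Taxon 6 show the derived state '-' for V, supporting them as a clade.
Most parsimonious ingroup topology: ((Taxon 2,(Taxon 6,Taxon 1)),((Taxon 7,Taxon 9),Taxon 5)).
Changes per character on this tree: I: 1; II: 1; III: 1; IV: 1; V: 1.
Total = 5.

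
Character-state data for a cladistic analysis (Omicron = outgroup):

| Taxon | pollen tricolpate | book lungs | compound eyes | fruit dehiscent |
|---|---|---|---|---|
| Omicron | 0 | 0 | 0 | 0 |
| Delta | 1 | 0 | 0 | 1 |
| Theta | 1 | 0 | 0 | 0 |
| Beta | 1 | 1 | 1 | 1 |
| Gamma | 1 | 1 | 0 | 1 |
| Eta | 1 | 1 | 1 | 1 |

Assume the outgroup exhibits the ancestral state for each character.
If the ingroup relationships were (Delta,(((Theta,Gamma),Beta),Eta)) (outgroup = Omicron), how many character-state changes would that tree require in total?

7

Map each character onto (Delta,(((Theta,Gamma),Beta),Eta)) (rooted by Omicron) and count the minimum state changes it requires (Fitch parsimony):
pollen tricolpate: 1; book lungs: 2; compound eyes: 2; fruit dehiscent: 2.
Total tree length = 7.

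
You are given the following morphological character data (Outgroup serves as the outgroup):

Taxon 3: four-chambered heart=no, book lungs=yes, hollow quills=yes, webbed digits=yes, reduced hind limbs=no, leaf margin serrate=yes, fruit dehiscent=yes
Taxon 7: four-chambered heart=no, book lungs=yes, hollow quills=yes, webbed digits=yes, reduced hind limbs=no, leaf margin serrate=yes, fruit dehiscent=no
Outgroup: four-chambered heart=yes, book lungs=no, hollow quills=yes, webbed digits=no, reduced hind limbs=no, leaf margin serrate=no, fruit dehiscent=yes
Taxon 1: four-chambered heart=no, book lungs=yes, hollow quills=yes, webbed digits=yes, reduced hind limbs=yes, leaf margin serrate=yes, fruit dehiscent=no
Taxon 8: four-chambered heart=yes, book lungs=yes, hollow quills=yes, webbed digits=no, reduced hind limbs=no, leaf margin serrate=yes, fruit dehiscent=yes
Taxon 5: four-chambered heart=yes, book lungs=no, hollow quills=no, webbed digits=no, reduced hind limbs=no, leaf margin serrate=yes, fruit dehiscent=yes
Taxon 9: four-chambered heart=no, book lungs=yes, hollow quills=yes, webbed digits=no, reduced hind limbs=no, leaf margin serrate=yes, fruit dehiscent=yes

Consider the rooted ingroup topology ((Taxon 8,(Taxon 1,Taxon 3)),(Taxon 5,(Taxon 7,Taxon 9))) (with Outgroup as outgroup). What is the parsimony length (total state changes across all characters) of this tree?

Map each character onto ((Taxon 8,(Taxon 1,Taxon 3)),(Taxon 5,(Taxon 7,Taxon 9))) (rooted by Outgroup) and count the minimum state changes it requires (Fitch parsimony):
four-chambered heart: 2; book lungs: 2; hollow quills: 1; webbed digits: 2; reduced hind limbs: 1; leaf margin serrate: 1; fruit dehiscent: 2.
Total tree length = 11.

11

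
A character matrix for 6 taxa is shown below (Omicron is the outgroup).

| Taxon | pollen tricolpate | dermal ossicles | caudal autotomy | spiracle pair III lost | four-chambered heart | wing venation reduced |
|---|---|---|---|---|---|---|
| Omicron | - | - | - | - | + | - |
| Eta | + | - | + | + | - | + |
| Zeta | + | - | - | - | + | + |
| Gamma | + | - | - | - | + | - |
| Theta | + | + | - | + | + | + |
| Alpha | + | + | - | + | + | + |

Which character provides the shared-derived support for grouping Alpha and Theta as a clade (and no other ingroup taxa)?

dermal ossicles

Character polarity is set by the outgroup: the derived state is whichever differs from the outgroup's state, so for four-chambered heart the derived state is '-', and for the remaining characters it is '+'.
pollen tricolpate (derived state '+') is shared by all ingroup taxa — unites the whole ingroup.
Only Alpha and Theta show the derived state '+' for dermal ossicles, supporting them as a clade.
caudal autotomy (derived state '+') is unique to Eta (autapomorphy; uninformative for grouping).
spiracle pair III lost: derived state '+' in Alpha, Eta, and Theta only — synapomorphy for {Alpha, Eta, Theta}.
four-chambered heart (derived state '-') is unique to Eta (autapomorphy; uninformative for grouping).
Only Alpha, Eta, Theta, and Zeta show the derived state '+' for wing venation reduced, supporting them as a clade.
Most parsimonious ingroup topology: (((Eta,(Theta,Alpha)),Zeta),Gamma).
The clade {Alpha, Theta} is supported by dermal ossicles: its derived state '+' occurs in exactly those taxa and in no other taxon (including the outgroup).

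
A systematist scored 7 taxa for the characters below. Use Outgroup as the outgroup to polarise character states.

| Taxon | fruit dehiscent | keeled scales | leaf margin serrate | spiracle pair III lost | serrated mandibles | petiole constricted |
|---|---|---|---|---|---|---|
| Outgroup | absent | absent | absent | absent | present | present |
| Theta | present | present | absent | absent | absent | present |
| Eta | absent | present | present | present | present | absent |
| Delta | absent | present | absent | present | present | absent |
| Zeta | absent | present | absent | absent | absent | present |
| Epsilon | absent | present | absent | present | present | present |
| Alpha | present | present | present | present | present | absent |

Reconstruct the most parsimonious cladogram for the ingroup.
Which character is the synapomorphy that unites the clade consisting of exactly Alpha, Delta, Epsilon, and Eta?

Character polarity is set by the outgroup: the derived state is whichever differs from the outgroup's state, so for serrated mandibles, petiole constricted the derived state is 'absent', and for the remaining characters it is 'present'.
fruit dehiscent (state 'present') occurs in Alpha and Theta but conflicts with the nesting implied by the other characters — most parsimoniously interpreted as homoplasy.
All ingroup taxa share the derived state 'present' for keeled scales; it defines the ingroup but does not resolve relationships within it.
leaf margin serrate (derived state 'present') is shared by Alpha and Eta — a synapomorphy uniting that clade.
spiracle pair III lost: derived state 'present' in Alpha, Delta, Epsilon, and Eta only — synapomorphy for {Alpha, Delta, Epsilon, Eta}.
serrated mandibles (derived state 'absent') is shared by Theta and Zeta — a synapomorphy uniting that clade.
Only Alpha, Delta, and Eta show the derived state 'absent' for petiole constricted, supporting them as a clade.
Most parsimonious ingroup topology: ((Theta,Zeta),(((Eta,Alpha),Delta),Epsilon)).
The clade {Alpha, Delta, Epsilon, Eta} is supported by spiracle pair III lost: its derived state 'present' occurs in exactly those taxa and in no other taxon (including the outgroup).

spiracle pair III lost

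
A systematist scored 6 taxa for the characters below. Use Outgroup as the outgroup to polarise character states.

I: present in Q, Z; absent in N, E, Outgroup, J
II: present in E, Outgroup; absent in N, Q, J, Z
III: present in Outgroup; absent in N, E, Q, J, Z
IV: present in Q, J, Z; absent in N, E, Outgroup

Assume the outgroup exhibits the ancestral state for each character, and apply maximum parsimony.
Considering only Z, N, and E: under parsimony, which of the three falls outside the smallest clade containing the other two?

E

Character polarity is set by the outgroup: the derived state is whichever differs from the outgroup's state, so for II, III the derived state is 'absent', and for the remaining characters it is 'present'.
Only Q and Z show the derived state 'present' for I, supporting them as a clade.
Only J, N, Q, and Z show the derived state 'absent' for II, supporting them as a clade.
III (derived state 'absent') is shared by all ingroup taxa — unites the whole ingroup.
IV (derived state 'present') is shared by J, Q, and Z — a synapomorphy uniting that clade.
Most parsimonious ingroup topology: ((((Q,Z),J),N),E).
N and Z share a more recent common ancestor with each other than either does with E, so E is the least closely related of the three.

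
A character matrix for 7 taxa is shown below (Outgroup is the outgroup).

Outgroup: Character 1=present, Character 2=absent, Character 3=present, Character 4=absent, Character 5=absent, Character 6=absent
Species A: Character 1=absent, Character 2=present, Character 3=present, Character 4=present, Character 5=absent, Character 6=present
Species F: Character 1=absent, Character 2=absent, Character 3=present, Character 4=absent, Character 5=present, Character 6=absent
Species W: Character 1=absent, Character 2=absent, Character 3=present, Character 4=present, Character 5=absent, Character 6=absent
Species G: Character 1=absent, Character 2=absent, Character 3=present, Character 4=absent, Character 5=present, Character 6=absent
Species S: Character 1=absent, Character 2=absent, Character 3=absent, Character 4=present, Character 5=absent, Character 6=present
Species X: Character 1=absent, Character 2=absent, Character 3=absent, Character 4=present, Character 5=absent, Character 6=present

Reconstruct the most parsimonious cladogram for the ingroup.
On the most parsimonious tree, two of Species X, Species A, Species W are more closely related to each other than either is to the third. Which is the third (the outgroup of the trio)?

Species W

Character polarity is set by the outgroup: the derived state is whichever differs from the outgroup's state, so for Character 1, Character 3 the derived state is 'absent', and for the remaining characters it is 'present'.
All ingroup taxa share the derived state 'absent' for Character 1; it defines the ingroup but does not resolve relationships within it.
Character 2: derived state 'present' in Species A only — an autapomorphy, so it tells us nothing about relationships among taxa.
Character 3: derived state 'absent' in Species S and Species X only — synapomorphy for {Species S, Species X}.
Character 4 (derived state 'present') is shared by Species A, Species S, Species W, and Species X — a synapomorphy uniting that clade.
Character 5: derived state 'present' in Species F and Species G only — synapomorphy for {Species F, Species G}.
Only Species A, Species S, and Species X show the derived state 'present' for Character 6, supporting them as a clade.
Most parsimonious ingroup topology: (((Species A,(Species S,Species X)),Species W),(Species F,Species G)).
Species X and Species A share a more recent common ancestor with each other than either does with Species W, so Species W is the least closely related of the three.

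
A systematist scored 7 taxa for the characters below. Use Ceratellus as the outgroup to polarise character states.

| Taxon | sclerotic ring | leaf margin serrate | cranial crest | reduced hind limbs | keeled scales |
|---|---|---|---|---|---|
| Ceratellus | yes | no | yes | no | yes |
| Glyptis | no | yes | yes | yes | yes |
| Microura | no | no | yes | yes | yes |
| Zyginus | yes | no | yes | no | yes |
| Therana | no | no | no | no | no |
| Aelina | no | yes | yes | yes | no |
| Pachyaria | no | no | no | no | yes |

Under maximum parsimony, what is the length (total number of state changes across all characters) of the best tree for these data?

Character polarity is set by the outgroup: the derived state is whichever differs from the outgroup's state, so for sclerotic ring, cranial crest, keeled scales the derived state is 'no', and for the remaining characters it is 'yes'.
sclerotic ring (derived state 'no') is shared by Aelina, Glyptis, Microura, Pachyaria, and Therana — a synapomorphy uniting that clade.
leaf margin serrate: derived state 'yes' in Aelina and Glyptis only — synapomorphy for {Aelina, Glyptis}.
Only Pachyaria and Therana show the derived state 'no' for cranial crest, supporting them as a clade.
reduced hind limbs (derived state 'yes') is shared by Aelina, Glyptis, and Microura — a synapomorphy uniting that clade.
keeled scales groups Aelina and Therana, which is incompatible with the clades supported by the remaining characters; treating it as convergent (homoplasy) costs fewer steps than any alternative tree.
Most parsimonious ingroup topology: ((((Glyptis,Aelina),Microura),(Therana,Pachyaria)),Zyginus).
Changes per character on this tree: sclerotic ring: 1; leaf margin serrate: 1; cranial crest: 1; reduced hind limbs: 1; keeled scales: 2.
Total = 6.

6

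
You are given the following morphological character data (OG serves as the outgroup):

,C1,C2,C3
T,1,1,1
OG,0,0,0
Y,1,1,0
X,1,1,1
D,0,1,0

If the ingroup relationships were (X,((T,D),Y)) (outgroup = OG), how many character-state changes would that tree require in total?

Map each character onto (X,((T,D),Y)) (rooted by OG) and count the minimum state changes it requires (Fitch parsimony):
C1: 2; C2: 1; C3: 2.
Total tree length = 5.

5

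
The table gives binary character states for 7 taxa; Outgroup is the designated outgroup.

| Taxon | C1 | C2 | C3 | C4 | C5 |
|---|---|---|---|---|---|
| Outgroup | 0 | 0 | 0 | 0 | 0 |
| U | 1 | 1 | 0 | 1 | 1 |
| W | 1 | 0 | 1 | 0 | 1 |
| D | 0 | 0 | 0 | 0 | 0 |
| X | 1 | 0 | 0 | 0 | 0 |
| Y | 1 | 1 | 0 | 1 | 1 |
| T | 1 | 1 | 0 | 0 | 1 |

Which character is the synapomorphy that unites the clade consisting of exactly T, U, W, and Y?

The outgroup has state '0' for every character, so '1' is the derived state throughout.
C1: derived state '1' in T, U, W, X, and Y only — synapomorphy for {T, U, W, X, Y}.
C2: derived state '1' in T, U, and Y only — synapomorphy for {T, U, Y}.
C3 (derived state '1') is unique to W (autapomorphy; uninformative for grouping).
Only U and Y show the derived state '1' for C4, supporting them as a clade.
C5: derived state '1' in T, U, W, and Y only — synapomorphy for {T, U, W, Y}.
Most parsimonious ingroup topology: (((((U,Y),T),W),X),D).
The clade {T, U, W, Y} is supported by C5: its derived state '1' occurs in exactly those taxa and in no other taxon (including the outgroup).

C5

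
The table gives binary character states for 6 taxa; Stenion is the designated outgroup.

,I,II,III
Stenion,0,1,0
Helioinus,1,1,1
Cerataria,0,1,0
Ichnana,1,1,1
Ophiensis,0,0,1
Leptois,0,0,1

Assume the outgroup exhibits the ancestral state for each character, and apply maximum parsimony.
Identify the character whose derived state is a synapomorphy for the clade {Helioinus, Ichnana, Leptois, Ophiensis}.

Character polarity is set by the outgroup: the derived state is whichever differs from the outgroup's state, so for II the derived state is '0', and for the remaining characters it is '1'.
Only Helioinus and Ichnana show the derived state '1' for I, supporting them as a clade.
II: derived state '0' in Leptois and Ophiensis only — synapomorphy for {Leptois, Ophiensis}.
III (derived state '1') is shared by Helioinus, Ichnana, Leptois, and Ophiensis — a synapomorphy uniting that clade.
Most parsimonious ingroup topology: (((Helioinus,Ichnana),(Ophiensis,Leptois)),Cerataria).
The clade {Helioinus, Ichnana, Leptois, Ophiensis} is supported by III: its derived state '1' occurs in exactly those taxa and in no other taxon (including the outgroup).

III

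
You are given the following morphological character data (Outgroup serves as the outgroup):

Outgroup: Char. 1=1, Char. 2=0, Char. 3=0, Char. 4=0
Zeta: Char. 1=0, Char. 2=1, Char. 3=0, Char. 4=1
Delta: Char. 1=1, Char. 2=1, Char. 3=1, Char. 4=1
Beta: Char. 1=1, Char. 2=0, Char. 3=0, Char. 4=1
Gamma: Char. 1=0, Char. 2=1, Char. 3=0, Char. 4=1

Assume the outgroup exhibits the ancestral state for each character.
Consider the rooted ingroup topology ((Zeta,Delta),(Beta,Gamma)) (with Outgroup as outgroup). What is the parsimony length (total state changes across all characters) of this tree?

6

Map each character onto ((Zeta,Delta),(Beta,Gamma)) (rooted by Outgroup) and count the minimum state changes it requires (Fitch parsimony):
Char. 1: 2; Char. 2: 2; Char. 3: 1; Char. 4: 1.
Total tree length = 6.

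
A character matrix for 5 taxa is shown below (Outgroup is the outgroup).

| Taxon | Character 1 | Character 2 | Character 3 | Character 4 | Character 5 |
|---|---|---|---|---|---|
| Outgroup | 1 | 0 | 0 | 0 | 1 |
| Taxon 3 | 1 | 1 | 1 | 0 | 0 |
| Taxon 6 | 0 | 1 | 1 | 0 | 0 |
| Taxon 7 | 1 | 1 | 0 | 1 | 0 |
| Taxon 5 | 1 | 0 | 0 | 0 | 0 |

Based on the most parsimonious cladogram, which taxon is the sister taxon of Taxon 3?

Character polarity is set by the outgroup: the derived state is whichever differs from the outgroup's state, so for Character 1, Character 5 the derived state is '0', and for the remaining characters it is '1'.
Character 1: derived state '0' in Taxon 6 only — an autapomorphy, so it tells us nothing about relationships among taxa.
Only Taxon 3, Taxon 6, and Taxon 7 show the derived state '1' for Character 2, supporting them as a clade.
Character 3: derived state '1' in Taxon 3 and Taxon 6 only — synapomorphy for {Taxon 3, Taxon 6}.
Character 4: derived state '1' in Taxon 7 only — an autapomorphy, so it tells us nothing about relationships among taxa.
Character 5 (derived state '0') is shared by all ingroup taxa — unites the whole ingroup.
Most parsimonious ingroup topology: (((Taxon 3,Taxon 6),Taxon 7),Taxon 5).
Taxon 3 and Taxon 6 form a cherry on this tree, so they are sister taxa.

Taxon 6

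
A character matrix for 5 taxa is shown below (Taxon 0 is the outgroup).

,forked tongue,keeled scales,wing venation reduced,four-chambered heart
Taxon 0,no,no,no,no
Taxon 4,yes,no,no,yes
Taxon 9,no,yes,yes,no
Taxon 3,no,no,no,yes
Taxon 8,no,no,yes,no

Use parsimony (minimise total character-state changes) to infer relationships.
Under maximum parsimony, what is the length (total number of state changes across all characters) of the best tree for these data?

The outgroup has state 'no' for every character, so 'yes' is the derived state throughout.
forked tongue: derived state 'yes' in Taxon 4 only — an autapomorphy, so it tells us nothing about relationships among taxa.
keeled scales: derived state 'yes' in Taxon 9 only — an autapomorphy, so it tells us nothing about relationships among taxa.
Only Taxon 8 and Taxon 9 show the derived state 'yes' for wing venation reduced, supporting them as a clade.
four-chambered heart: derived state 'yes' in Taxon 3 and Taxon 4 only — synapomorphy for {Taxon 3, Taxon 4}.
Most parsimonious ingroup topology: ((Taxon 4,Taxon 3),(Taxon 9,Taxon 8)).
Changes per character on this tree: forked tongue: 1; keeled scales: 1; wing venation reduced: 1; four-chambered heart: 1.
Total = 4.

4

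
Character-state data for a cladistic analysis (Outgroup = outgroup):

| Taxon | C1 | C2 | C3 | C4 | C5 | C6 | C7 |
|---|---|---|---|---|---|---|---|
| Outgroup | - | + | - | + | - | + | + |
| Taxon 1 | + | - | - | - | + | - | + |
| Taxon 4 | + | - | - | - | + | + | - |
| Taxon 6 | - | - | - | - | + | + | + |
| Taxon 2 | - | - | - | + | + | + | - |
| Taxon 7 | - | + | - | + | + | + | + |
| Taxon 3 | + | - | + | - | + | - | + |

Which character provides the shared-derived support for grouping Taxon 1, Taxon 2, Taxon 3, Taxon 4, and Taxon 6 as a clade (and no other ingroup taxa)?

Character polarity is set by the outgroup: the derived state is whichever differs from the outgroup's state, so for C2, C4, C6, C7 the derived state is '-', and for the remaining characters it is '+'.
C1 (derived state '+') is shared by Taxon 1, Taxon 3, and Taxon 4 — a synapomorphy uniting that clade.
C2: derived state '-' in Taxon 1, Taxon 2, Taxon 3, Taxon 4, and Taxon 6 only — synapomorphy for {Taxon 1, Taxon 2, Taxon 3, Taxon 4, Taxon 6}.
C3: derived state '+' in Taxon 3 only — an autapomorphy, so it tells us nothing about relationships among taxa.
C4: derived state '-' in Taxon 1, Taxon 3, Taxon 4, and Taxon 6 only — synapomorphy for {Taxon 1, Taxon 3, Taxon 4, Taxon 6}.
C5 (derived state '+') is shared by all ingroup taxa — unites the whole ingroup.
C6 (derived state '-') is shared by Taxon 1 and Taxon 3 — a synapomorphy uniting that clade.
C7 groups Taxon 2 and Taxon 4, which is incompatible with the clades supported by the remaining characters; treating it as convergent (homoplasy) costs fewer steps than any alternative tree.
Most parsimonious ingroup topology: (((((Taxon 1,Taxon 3),Taxon 4),Taxon 6),Taxon 2),Taxon 7).
The clade {Taxon 1, Taxon 2, Taxon 3, Taxon 4, Taxon 6} is supported by C2: its derived state '-' occurs in exactly those taxa and in no other taxon (including the outgroup).

C2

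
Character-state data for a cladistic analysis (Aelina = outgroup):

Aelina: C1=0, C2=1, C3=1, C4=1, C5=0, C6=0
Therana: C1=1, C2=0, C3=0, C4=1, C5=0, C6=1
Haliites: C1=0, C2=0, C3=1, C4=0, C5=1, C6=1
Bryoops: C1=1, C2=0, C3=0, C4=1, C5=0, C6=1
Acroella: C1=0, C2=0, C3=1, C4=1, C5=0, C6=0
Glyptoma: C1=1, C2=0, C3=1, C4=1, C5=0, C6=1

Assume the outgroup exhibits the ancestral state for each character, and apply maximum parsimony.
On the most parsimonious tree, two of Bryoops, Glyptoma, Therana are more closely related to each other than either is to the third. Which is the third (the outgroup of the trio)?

Character polarity is set by the outgroup: the derived state is whichever differs from the outgroup's state, so for C2, C3, C4 the derived state is '0', and for the remaining characters it is '1'.
C1: derived state '1' in Bryoops, Glyptoma, and Therana only — synapomorphy for {Bryoops, Glyptoma, Therana}.
All ingroup taxa share the derived state '0' for C2; it defines the ingroup but does not resolve relationships within it.
C3 (derived state '0') is shared by Bryoops and Therana — a synapomorphy uniting that clade.
C4: derived state '0' in Haliites only — an autapomorphy, so it tells us nothing about relationships among taxa.
C5: derived state '1' in Haliites only — an autapomorphy, so it tells us nothing about relationships among taxa.
Only Bryoops, Glyptoma, Haliites, and Therana show the derived state '1' for C6, supporting them as a clade.
Most parsimonious ingroup topology: ((((Therana,Bryoops),Glyptoma),Haliites),Acroella).
Therana and Bryoops share a more recent common ancestor with each other than either does with Glyptoma, so Glyptoma is the least closely related of the three.

Glyptoma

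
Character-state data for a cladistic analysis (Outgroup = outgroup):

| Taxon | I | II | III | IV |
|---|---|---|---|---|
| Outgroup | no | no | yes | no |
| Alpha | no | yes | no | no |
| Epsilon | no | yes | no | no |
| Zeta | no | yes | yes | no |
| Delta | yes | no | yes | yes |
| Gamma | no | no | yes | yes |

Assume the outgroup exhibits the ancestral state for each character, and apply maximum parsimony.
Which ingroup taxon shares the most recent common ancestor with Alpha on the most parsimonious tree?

Character polarity is set by the outgroup: the derived state is whichever differs from the outgroup's state, so for III the derived state is 'no', and for the remaining characters it is 'yes'.
I: derived state 'yes' in Delta only — an autapomorphy, so it tells us nothing about relationships among taxa.
Only Alpha, Epsilon, and Zeta show the derived state 'yes' for II, supporting them as a clade.
III (derived state 'no') is shared by Alpha and Epsilon — a synapomorphy uniting that clade.
IV (derived state 'yes') is shared by Delta and Gamma — a synapomorphy uniting that clade.
Most parsimonious ingroup topology: (((Alpha,Epsilon),Zeta),(Delta,Gamma)).
Alpha and Epsilon form a cherry on this tree, so they are sister taxa.

Epsilon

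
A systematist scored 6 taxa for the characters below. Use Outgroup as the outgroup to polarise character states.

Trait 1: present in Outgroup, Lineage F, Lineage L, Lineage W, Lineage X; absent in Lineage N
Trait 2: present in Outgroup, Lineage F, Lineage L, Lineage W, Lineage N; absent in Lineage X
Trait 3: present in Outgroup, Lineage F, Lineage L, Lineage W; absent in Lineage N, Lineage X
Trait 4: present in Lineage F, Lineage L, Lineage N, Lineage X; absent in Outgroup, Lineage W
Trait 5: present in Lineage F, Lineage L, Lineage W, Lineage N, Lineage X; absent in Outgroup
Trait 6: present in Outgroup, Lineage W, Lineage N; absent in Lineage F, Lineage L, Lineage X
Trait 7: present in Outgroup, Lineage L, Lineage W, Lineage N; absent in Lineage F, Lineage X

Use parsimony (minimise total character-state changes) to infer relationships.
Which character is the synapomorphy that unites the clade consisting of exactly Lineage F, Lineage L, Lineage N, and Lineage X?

Trait 4

Character polarity is set by the outgroup: the derived state is whichever differs from the outgroup's state, so for Trait 1, Trait 2, Trait 3, Trait 6, Trait 7 the derived state is 'absent', and for the remaining characters it is 'present'.
Trait 1 (derived state 'absent') is unique to Lineage N (autapomorphy; uninformative for grouping).
Trait 2: derived state 'absent' in Lineage X only — an autapomorphy, so it tells us nothing about relationships among taxa.
Trait 3 (state 'absent') occurs in Lineage N and Lineage X but conflicts with the nesting implied by the other characters — most parsimoniously interpreted as homoplasy.
Trait 4 (derived state 'present') is shared by Lineage F, Lineage L, Lineage N, and Lineage X — a synapomorphy uniting that clade.
Trait 5 (derived state 'present') is shared by all ingroup taxa — unites the whole ingroup.
Trait 6: derived state 'absent' in Lineage F, Lineage L, and Lineage X only — synapomorphy for {Lineage F, Lineage L, Lineage X}.
Trait 7: derived state 'absent' in Lineage F and Lineage X only — synapomorphy for {Lineage F, Lineage X}.
Most parsimonious ingroup topology: ((((Lineage F,Lineage X),Lineage L),Lineage N),Lineage W).
The clade {Lineage F, Lineage L, Lineage N, Lineage X} is supported by Trait 4: its derived state 'present' occurs in exactly those taxa and in no other taxon (including the outgroup).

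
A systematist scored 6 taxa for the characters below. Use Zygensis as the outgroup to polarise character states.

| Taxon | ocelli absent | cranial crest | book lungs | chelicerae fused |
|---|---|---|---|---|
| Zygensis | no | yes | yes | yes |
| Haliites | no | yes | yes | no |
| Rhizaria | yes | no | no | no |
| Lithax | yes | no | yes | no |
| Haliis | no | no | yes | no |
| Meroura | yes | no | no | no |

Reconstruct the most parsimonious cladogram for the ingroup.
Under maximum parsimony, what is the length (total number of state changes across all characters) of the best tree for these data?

4

Character polarity is set by the outgroup: the derived state is whichever differs from the outgroup's state, so for cranial crest, book lungs, chelicerae fused the derived state is 'no', and for the remaining characters it is 'yes'.
ocelli absent: derived state 'yes' in Lithax, Meroura, and Rhizaria only — synapomorphy for {Lithax, Meroura, Rhizaria}.
cranial crest: derived state 'no' in Haliis, Lithax, Meroura, and Rhizaria only — synapomorphy for {Haliis, Lithax, Meroura, Rhizaria}.
Only Meroura and Rhizaria show the derived state 'no' for book lungs, supporting them as a clade.
chelicerae fused (derived state 'no') is shared by all ingroup taxa — unites the whole ingroup.
Most parsimonious ingroup topology: (Haliites,(((Rhizaria,Meroura),Lithax),Haliis)).
Changes per character on this tree: ocelli absent: 1; cranial crest: 1; book lungs: 1; chelicerae fused: 1.
Total = 4.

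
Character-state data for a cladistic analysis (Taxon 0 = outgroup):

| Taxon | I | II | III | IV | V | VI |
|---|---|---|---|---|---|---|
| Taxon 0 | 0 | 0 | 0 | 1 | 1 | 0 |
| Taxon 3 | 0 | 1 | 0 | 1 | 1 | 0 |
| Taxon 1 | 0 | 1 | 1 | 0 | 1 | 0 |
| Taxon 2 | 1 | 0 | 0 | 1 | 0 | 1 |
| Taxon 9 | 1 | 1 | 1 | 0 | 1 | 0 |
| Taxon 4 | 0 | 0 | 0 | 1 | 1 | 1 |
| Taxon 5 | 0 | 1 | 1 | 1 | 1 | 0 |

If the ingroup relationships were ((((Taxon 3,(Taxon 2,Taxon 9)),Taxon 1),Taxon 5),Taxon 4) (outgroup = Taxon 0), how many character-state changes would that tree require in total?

Map each character onto ((((Taxon 3,(Taxon 2,Taxon 9)),Taxon 1),Taxon 5),Taxon 4) (rooted by Taxon 0) and count the minimum state changes it requires (Fitch parsimony):
I: 1; II: 2; III: 3; IV: 2; V: 1; VI: 2.
Total tree length = 11.

11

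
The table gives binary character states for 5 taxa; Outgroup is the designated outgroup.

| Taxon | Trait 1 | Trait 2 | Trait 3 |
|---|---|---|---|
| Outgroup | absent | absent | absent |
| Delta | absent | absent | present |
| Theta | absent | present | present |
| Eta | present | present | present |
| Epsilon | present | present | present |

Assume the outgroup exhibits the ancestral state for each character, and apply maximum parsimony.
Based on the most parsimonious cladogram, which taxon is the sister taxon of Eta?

Epsilon

The outgroup has state 'absent' for every character, so 'present' is the derived state throughout.
Only Epsilon and Eta show the derived state 'present' for Trait 1, supporting them as a clade.
Only Epsilon, Eta, and Theta show the derived state 'present' for Trait 2, supporting them as a clade.
Trait 3 (derived state 'present') is shared by all ingroup taxa — unites the whole ingroup.
Most parsimonious ingroup topology: (Delta,(Theta,(Eta,Epsilon))).
Eta and Epsilon form a cherry on this tree, so they are sister taxa.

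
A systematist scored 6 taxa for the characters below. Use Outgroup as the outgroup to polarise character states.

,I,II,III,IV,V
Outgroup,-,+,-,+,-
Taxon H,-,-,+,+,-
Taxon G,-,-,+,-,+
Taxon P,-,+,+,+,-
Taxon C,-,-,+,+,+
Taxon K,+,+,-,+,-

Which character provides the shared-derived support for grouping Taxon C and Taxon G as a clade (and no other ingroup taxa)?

V

Character polarity is set by the outgroup: the derived state is whichever differs from the outgroup's state, so for II, IV the derived state is '-', and for the remaining characters it is '+'.
I (derived state '+') is unique to Taxon K (autapomorphy; uninformative for grouping).
Only Taxon C, Taxon G, and Taxon H show the derived state '-' for II, supporting them as a clade.
III: derived state '+' in Taxon C, Taxon G, Taxon H, and Taxon P only — synapomorphy for {Taxon C, Taxon G, Taxon H, Taxon P}.
IV: derived state '-' in Taxon G only — an autapomorphy, so it tells us nothing about relationships among taxa.
V (derived state '+') is shared by Taxon C and Taxon G — a synapomorphy uniting that clade.
Most parsimonious ingroup topology: (((Taxon H,(Taxon G,Taxon C)),Taxon P),Taxon K).
The clade {Taxon C, Taxon G} is supported by V: its derived state '+' occurs in exactly those taxa and in no other taxon (including the outgroup).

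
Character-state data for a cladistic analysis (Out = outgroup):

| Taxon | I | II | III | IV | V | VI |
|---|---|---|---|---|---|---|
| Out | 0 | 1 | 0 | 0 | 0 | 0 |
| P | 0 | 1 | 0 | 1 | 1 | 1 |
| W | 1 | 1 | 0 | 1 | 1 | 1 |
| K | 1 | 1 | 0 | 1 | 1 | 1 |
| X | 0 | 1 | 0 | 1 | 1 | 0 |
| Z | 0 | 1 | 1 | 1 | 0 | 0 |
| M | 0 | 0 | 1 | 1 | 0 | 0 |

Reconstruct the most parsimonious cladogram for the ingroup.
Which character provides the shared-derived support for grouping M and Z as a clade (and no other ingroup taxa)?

Character polarity is set by the outgroup: the derived state is whichever differs from the outgroup's state, so for II the derived state is '0', and for the remaining characters it is '1'.
I: derived state '1' in K and W only — synapomorphy for {K, W}.
II (derived state '0') is unique to M (autapomorphy; uninformative for grouping).
III: derived state '1' in M and Z only — synapomorphy for {M, Z}.
All ingroup taxa share the derived state '1' for IV; it defines the ingroup but does not resolve relationships within it.
V: derived state '1' in K, P, W, and X only — synapomorphy for {K, P, W, X}.
VI: derived state '1' in K, P, and W only — synapomorphy for {K, P, W}.
Most parsimonious ingroup topology: (((P,(W,K)),X),(Z,M)).
The clade {M, Z} is supported by III: its derived state '1' occurs in exactly those taxa and in no other taxon (including the outgroup).

III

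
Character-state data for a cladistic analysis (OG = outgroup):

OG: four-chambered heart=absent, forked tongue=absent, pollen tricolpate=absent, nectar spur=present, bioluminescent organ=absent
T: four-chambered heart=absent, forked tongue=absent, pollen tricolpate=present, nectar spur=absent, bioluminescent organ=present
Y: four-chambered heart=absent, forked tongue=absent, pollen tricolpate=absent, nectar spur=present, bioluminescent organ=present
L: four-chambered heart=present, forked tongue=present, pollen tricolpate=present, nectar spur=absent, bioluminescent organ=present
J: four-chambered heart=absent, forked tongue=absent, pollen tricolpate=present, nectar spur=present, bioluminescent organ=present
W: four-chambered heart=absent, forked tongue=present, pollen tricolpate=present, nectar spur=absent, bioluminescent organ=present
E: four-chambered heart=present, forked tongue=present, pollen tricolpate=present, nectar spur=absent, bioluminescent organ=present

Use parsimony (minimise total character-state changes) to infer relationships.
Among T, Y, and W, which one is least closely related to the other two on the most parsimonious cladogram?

Character polarity is set by the outgroup: the derived state is whichever differs from the outgroup's state, so for nectar spur the derived state is 'absent', and for the remaining characters it is 'present'.
four-chambered heart (derived state 'present') is shared by E and L — a synapomorphy uniting that clade.
forked tongue: derived state 'present' in E, L, and W only — synapomorphy for {E, L, W}.
Only E, J, L, T, and W show the derived state 'present' for pollen tricolpate, supporting them as a clade.
nectar spur (derived state 'absent') is shared by E, L, T, and W — a synapomorphy uniting that clade.
All ingroup taxa share the derived state 'present' for bioluminescent organ; it defines the ingroup but does not resolve relationships within it.
Most parsimonious ingroup topology: (((T,((L,E),W)),J),Y).
T and W share a more recent common ancestor with each other than either does with Y, so Y is the least closely related of the three.

Y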